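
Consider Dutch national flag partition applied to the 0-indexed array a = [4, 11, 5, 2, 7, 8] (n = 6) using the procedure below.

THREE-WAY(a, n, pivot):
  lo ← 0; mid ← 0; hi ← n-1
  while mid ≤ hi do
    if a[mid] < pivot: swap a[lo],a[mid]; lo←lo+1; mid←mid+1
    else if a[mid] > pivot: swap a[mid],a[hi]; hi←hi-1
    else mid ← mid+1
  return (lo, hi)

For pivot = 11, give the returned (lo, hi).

pivot = 11; lo=0, mid=0, hi=5
a[mid]=4<11: swap a[0],a[0]; lo=1,mid=1 → [4, 11, 5, 2, 7, 8]
a[mid]=11=11: mid=2
a[mid]=5<11: swap a[1],a[2]; lo=2,mid=3 → [4, 5, 11, 2, 7, 8]
a[mid]=2<11: swap a[2],a[3]; lo=3,mid=4 → [4, 5, 2, 11, 7, 8]
a[mid]=7<11: swap a[3],a[4]; lo=4,mid=5 → [4, 5, 2, 7, 11, 8]
a[mid]=8<11: swap a[4],a[5]; lo=5,mid=6 → [4, 5, 2, 7, 8, 11]
end: lo=5, hi=5; a = [4, 5, 2, 7, 8, 11]

(5, 5)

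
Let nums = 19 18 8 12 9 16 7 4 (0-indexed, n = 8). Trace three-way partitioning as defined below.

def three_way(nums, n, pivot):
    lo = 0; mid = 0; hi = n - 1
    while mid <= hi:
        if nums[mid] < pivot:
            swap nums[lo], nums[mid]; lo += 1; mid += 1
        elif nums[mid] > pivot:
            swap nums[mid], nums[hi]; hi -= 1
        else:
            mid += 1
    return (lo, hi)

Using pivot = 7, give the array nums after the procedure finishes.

lo=0 mid=0 hi=7
19>7: swap(0,7), hi=6 ⇒ 4 18 8 12 9 16 7 19
4<7: swap(0,0), lo=1 mid=1 ⇒ 4 18 8 12 9 16 7 19
18>7: swap(1,6), hi=5 ⇒ 4 7 8 12 9 16 18 19
7=7: mid=2
8>7: swap(2,5), hi=4 ⇒ 4 7 16 12 9 8 18 19
16>7: swap(2,4), hi=3 ⇒ 4 7 9 12 16 8 18 19
9>7: swap(2,3), hi=2 ⇒ 4 7 12 9 16 8 18 19
12>7: swap(2,2), hi=1 ⇒ 4 7 12 9 16 8 18 19
done. lo=1 hi=1; nums=4 7 12 9 16 8 18 19

4 7 12 9 16 8 18 19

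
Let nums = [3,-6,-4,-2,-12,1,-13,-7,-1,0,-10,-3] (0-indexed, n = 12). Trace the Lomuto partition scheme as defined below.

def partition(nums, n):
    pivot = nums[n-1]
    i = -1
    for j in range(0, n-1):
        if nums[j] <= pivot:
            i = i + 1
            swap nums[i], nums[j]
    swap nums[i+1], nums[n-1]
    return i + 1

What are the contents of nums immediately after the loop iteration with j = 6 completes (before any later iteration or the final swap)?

pivot=-3, i=-1
j=0: 3>-3, skip
j=1: -6≤-3, i=0, swap(0,1) ⇒ [-6,3,-4,-2,-12,1,-13,-7,-1,0,-10,-3]
j=2: -4≤-3, i=1, swap(1,2) ⇒ [-6,-4,3,-2,-12,1,-13,-7,-1,0,-10,-3]
j=3: -2>-3, skip
j=4: -12≤-3, i=2, swap(2,4) ⇒ [-6,-4,-12,-2,3,1,-13,-7,-1,0,-10,-3]
j=5: 1>-3, skip
j=6: -13≤-3, i=3, swap(3,6) ⇒ [-6,-4,-12,-13,3,1,-2,-7,-1,0,-10,-3]
(after j=6) nums = [-6,-4,-12,-13,3,1,-2,-7,-1,0,-10,-3]

[-6,-4,-12,-13,3,1,-2,-7,-1,0,-10,-3]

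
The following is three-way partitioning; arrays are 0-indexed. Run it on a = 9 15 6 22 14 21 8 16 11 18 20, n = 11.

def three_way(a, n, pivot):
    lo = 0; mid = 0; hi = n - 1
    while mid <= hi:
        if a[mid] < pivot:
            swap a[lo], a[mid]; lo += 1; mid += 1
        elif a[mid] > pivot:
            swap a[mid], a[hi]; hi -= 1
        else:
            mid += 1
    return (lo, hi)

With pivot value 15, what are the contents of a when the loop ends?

9 6 11 14 8 15 16 21 18 20 22

lo=0 mid=0 hi=10
9<15: swap(0,0), lo=1 mid=1 ⇒ 9 15 6 22 14 21 8 16 11 18 20
15=15: mid=2
6<15: swap(1,2), lo=2 mid=3 ⇒ 9 6 15 22 14 21 8 16 11 18 20
22>15: swap(3,10), hi=9 ⇒ 9 6 15 20 14 21 8 16 11 18 22
20>15: swap(3,9), hi=8 ⇒ 9 6 15 18 14 21 8 16 11 20 22
18>15: swap(3,8), hi=7 ⇒ 9 6 15 11 14 21 8 16 18 20 22
11<15: swap(2,3), lo=3 mid=4 ⇒ 9 6 11 15 14 21 8 16 18 20 22
14<15: swap(3,4), lo=4 mid=5 ⇒ 9 6 11 14 15 21 8 16 18 20 22
21>15: swap(5,7), hi=6 ⇒ 9 6 11 14 15 16 8 21 18 20 22
16>15: swap(5,6), hi=5 ⇒ 9 6 11 14 15 8 16 21 18 20 22
8<15: swap(4,5), lo=5 mid=6 ⇒ 9 6 11 14 8 15 16 21 18 20 22
done. lo=5 hi=5; a=9 6 11 14 8 15 16 21 18 20 22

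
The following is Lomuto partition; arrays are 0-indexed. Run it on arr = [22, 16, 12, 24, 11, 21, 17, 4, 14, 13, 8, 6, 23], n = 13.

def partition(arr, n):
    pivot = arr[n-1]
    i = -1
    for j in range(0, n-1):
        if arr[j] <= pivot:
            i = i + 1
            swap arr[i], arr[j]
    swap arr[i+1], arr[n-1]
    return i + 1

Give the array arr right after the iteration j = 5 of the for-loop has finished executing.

pivot = arr[12] = 23; i = -1
j=0: arr[0]=22 ≤ 23 → i=0, swap arr[0],arr[0] (no change) → [22, 16, 12, 24, 11, 21, 17, 4, 14, 13, 8, 6, 23]
j=1: arr[1]=16 ≤ 23 → i=1, swap arr[1],arr[1] (no change) → [22, 16, 12, 24, 11, 21, 17, 4, 14, 13, 8, 6, 23]
j=2: arr[2]=12 ≤ 23 → i=2, swap arr[2],arr[2] (no change) → [22, 16, 12, 24, 11, 21, 17, 4, 14, 13, 8, 6, 23]
j=3: arr[3]=24 > 23 → no swap
j=4: arr[4]=11 ≤ 23 → i=3, swap arr[3],arr[4] → [22, 16, 12, 11, 24, 21, 17, 4, 14, 13, 8, 6, 23]
j=5: arr[5]=21 ≤ 23 → i=4, swap arr[4],arr[5] → [22, 16, 12, 11, 21, 24, 17, 4, 14, 13, 8, 6, 23]
(after j=5) arr = [22, 16, 12, 11, 21, 24, 17, 4, 14, 13, 8, 6, 23]

[22, 16, 12, 11, 21, 24, 17, 4, 14, 13, 8, 6, 23]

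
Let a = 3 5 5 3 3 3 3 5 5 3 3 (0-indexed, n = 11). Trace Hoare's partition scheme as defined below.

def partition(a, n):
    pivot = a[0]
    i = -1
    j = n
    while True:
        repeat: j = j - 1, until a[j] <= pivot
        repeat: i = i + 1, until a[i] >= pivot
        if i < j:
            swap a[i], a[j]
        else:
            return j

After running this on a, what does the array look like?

pivot = a[0] = 3; i = -1, j = 11
j→10 (a[10]=3≤3), i→0 (a[0]=3≥3); i<j, swap → 3 5 5 3 3 3 3 5 5 3 3
j→9 (a[9]=3≤3), i→1 (a[1]=5≥3); i<j, swap → 3 3 5 3 3 3 3 5 5 5 3
j→6 (a[6]=3≤3), i→2 (a[2]=5≥3); i<j, swap → 3 3 3 3 3 3 5 5 5 5 3
j→5 (a[5]=3≤3), i→3 (a[3]=3≥3); i<j, swap → 3 3 3 3 3 3 5 5 5 5 3
j→4, i→4; i≥j, return j=4. a = 3 3 3 3 3 3 5 5 5 5 3

3 3 3 3 3 3 5 5 5 5 3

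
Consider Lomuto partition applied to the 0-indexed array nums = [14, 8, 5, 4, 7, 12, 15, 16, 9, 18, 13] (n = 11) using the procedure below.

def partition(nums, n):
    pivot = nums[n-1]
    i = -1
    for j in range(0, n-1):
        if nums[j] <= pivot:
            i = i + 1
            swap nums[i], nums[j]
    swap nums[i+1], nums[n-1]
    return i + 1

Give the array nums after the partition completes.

[8, 5, 4, 7, 12, 9, 13, 16, 14, 18, 15]

pivot = nums[10] = 13; i = -1
j=0: nums[0]=14 > 13 → no swap
j=1: nums[1]=8 ≤ 13 → i=0, swap nums[0],nums[1] → [8, 14, 5, 4, 7, 12, 15, 16, 9, 18, 13]
j=2: nums[2]=5 ≤ 13 → i=1, swap nums[1],nums[2] → [8, 5, 14, 4, 7, 12, 15, 16, 9, 18, 13]
j=3: nums[3]=4 ≤ 13 → i=2, swap nums[2],nums[3] → [8, 5, 4, 14, 7, 12, 15, 16, 9, 18, 13]
j=4: nums[4]=7 ≤ 13 → i=3, swap nums[3],nums[4] → [8, 5, 4, 7, 14, 12, 15, 16, 9, 18, 13]
j=5: nums[5]=12 ≤ 13 → i=4, swap nums[4],nums[5] → [8, 5, 4, 7, 12, 14, 15, 16, 9, 18, 13]
j=6: nums[6]=15 > 13 → no swap
j=7: nums[7]=16 > 13 → no swap
j=8: nums[8]=9 ≤ 13 → i=5, swap nums[5],nums[8] → [8, 5, 4, 7, 12, 9, 15, 16, 14, 18, 13]
j=9: nums[9]=18 > 13 → no swap
final swap nums[6],nums[10] → [8, 5, 4, 7, 12, 9, 13, 16, 14, 18, 15]; return 6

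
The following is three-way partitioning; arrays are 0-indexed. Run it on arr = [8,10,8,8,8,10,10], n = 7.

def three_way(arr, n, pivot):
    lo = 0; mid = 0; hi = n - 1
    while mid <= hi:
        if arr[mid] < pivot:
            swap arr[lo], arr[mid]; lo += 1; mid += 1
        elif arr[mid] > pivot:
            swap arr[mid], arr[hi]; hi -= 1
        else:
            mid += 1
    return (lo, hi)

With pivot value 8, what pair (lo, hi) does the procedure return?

pivot = 8; lo=0, mid=0, hi=6
arr[mid]=8=8: mid=1
arr[mid]=10>8: swap arr[1],arr[6]; hi=5 → [8,10,8,8,8,10,10]
arr[mid]=10>8: swap arr[1],arr[5]; hi=4 → [8,10,8,8,8,10,10]
arr[mid]=10>8: swap arr[1],arr[4]; hi=3 → [8,8,8,8,10,10,10]
arr[mid]=8=8: mid=2
arr[mid]=8=8: mid=3
arr[mid]=8=8: mid=4
end: lo=0, hi=3; arr = [8,8,8,8,10,10,10]

(0, 3)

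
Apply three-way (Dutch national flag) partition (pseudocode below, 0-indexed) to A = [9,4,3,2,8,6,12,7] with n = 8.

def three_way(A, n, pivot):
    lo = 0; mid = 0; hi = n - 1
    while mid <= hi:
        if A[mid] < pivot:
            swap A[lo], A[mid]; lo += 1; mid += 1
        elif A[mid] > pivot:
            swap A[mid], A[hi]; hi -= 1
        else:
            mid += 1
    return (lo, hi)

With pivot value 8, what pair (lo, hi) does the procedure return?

lo=0 mid=0 hi=7
9>8: swap(0,7), hi=6 ⇒ [7,4,3,2,8,6,12,9]
7<8: swap(0,0), lo=1 mid=1 ⇒ [7,4,3,2,8,6,12,9]
4<8: swap(1,1), lo=2 mid=2 ⇒ [7,4,3,2,8,6,12,9]
3<8: swap(2,2), lo=3 mid=3 ⇒ [7,4,3,2,8,6,12,9]
2<8: swap(3,3), lo=4 mid=4 ⇒ [7,4,3,2,8,6,12,9]
8=8: mid=5
6<8: swap(4,5), lo=5 mid=6 ⇒ [7,4,3,2,6,8,12,9]
12>8: swap(6,6), hi=5 ⇒ [7,4,3,2,6,8,12,9]
done. lo=5 hi=5; A=[7,4,3,2,6,8,12,9]

(5, 5)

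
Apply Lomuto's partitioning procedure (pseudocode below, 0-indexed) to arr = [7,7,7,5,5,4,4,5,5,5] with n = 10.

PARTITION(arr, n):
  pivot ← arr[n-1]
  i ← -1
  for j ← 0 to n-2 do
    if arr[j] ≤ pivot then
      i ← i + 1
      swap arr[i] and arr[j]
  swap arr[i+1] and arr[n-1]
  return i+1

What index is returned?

6

pivot = arr[9] = 5; i = -1
j=0: arr[0]=7 > 5 → no swap
j=1: arr[1]=7 > 5 → no swap
j=2: arr[2]=7 > 5 → no swap
j=3: arr[3]=5 ≤ 5 → i=0, swap arr[0],arr[3] → [5,7,7,7,5,4,4,5,5,5]
j=4: arr[4]=5 ≤ 5 → i=1, swap arr[1],arr[4] → [5,5,7,7,7,4,4,5,5,5]
j=5: arr[5]=4 ≤ 5 → i=2, swap arr[2],arr[5] → [5,5,4,7,7,7,4,5,5,5]
j=6: arr[6]=4 ≤ 5 → i=3, swap arr[3],arr[6] → [5,5,4,4,7,7,7,5,5,5]
j=7: arr[7]=5 ≤ 5 → i=4, swap arr[4],arr[7] → [5,5,4,4,5,7,7,7,5,5]
j=8: arr[8]=5 ≤ 5 → i=5, swap arr[5],arr[8] → [5,5,4,4,5,5,7,7,7,5]
final swap arr[6],arr[9] → [5,5,4,4,5,5,5,7,7,7]; return 6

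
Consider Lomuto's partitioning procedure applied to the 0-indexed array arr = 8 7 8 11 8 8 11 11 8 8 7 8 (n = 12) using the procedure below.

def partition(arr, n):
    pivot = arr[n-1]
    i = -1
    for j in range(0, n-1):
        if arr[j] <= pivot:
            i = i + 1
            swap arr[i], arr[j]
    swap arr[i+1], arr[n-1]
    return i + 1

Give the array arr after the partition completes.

pivot = arr[11] = 8; i = -1
j=0: arr[0]=8 ≤ 8 → i=0, swap arr[0],arr[0] (no change) → 8 7 8 11 8 8 11 11 8 8 7 8
j=1: arr[1]=7 ≤ 8 → i=1, swap arr[1],arr[1] (no change) → 8 7 8 11 8 8 11 11 8 8 7 8
j=2: arr[2]=8 ≤ 8 → i=2, swap arr[2],arr[2] (no change) → 8 7 8 11 8 8 11 11 8 8 7 8
j=3: arr[3]=11 > 8 → no swap
j=4: arr[4]=8 ≤ 8 → i=3, swap arr[3],arr[4] → 8 7 8 8 11 8 11 11 8 8 7 8
j=5: arr[5]=8 ≤ 8 → i=4, swap arr[4],arr[5] → 8 7 8 8 8 11 11 11 8 8 7 8
j=6: arr[6]=11 > 8 → no swap
j=7: arr[7]=11 > 8 → no swap
j=8: arr[8]=8 ≤ 8 → i=5, swap arr[5],arr[8] → 8 7 8 8 8 8 11 11 11 8 7 8
j=9: arr[9]=8 ≤ 8 → i=6, swap arr[6],arr[9] → 8 7 8 8 8 8 8 11 11 11 7 8
j=10: arr[10]=7 ≤ 8 → i=7, swap arr[7],arr[10] → 8 7 8 8 8 8 8 7 11 11 11 8
final swap arr[8],arr[11] → 8 7 8 8 8 8 8 7 8 11 11 11; return 8

8 7 8 8 8 8 8 7 8 11 11 11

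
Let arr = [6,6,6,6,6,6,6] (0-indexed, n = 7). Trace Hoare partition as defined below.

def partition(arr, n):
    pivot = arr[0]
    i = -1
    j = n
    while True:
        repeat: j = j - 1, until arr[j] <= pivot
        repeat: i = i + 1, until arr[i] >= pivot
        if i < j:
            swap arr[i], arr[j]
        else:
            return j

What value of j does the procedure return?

3

pivot = arr[0] = 6; i = -1, j = 7
j→6 (arr[6]=6≤6), i→0 (arr[0]=6≥6); i<j, swap → [6,6,6,6,6,6,6]
j→5 (arr[5]=6≤6), i→1 (arr[1]=6≥6); i<j, swap → [6,6,6,6,6,6,6]
j→4 (arr[4]=6≤6), i→2 (arr[2]=6≥6); i<j, swap → [6,6,6,6,6,6,6]
j→3, i→3; i≥j, return j=3. arr = [6,6,6,6,6,6,6]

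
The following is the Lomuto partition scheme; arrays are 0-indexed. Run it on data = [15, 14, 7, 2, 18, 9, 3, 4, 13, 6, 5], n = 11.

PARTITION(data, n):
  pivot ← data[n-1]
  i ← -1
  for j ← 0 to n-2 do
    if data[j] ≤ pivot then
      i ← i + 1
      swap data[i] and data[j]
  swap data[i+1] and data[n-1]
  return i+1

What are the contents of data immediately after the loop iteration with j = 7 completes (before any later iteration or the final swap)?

pivot = data[10] = 5; i = -1
j=0: data[0]=15 > 5 → no swap
j=1: data[1]=14 > 5 → no swap
j=2: data[2]=7 > 5 → no swap
j=3: data[3]=2 ≤ 5 → i=0, swap data[0],data[3] → [2, 14, 7, 15, 18, 9, 3, 4, 13, 6, 5]
j=4: data[4]=18 > 5 → no swap
j=5: data[5]=9 > 5 → no swap
j=6: data[6]=3 ≤ 5 → i=1, swap data[1],data[6] → [2, 3, 7, 15, 18, 9, 14, 4, 13, 6, 5]
j=7: data[7]=4 ≤ 5 → i=2, swap data[2],data[7] → [2, 3, 4, 15, 18, 9, 14, 7, 13, 6, 5]
(after j=7) data = [2, 3, 4, 15, 18, 9, 14, 7, 13, 6, 5]

[2, 3, 4, 15, 18, 9, 14, 7, 13, 6, 5]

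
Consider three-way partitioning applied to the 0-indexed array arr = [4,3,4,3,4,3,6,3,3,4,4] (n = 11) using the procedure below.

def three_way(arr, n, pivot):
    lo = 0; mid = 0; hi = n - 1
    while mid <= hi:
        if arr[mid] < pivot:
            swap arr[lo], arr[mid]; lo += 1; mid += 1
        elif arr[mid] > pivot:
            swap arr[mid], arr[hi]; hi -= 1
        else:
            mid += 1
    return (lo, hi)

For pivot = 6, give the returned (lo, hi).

(10, 10)

pivot = 6; lo=0, mid=0, hi=10
arr[mid]=4<6: swap arr[0],arr[0]; lo=1,mid=1 → [4,3,4,3,4,3,6,3,3,4,4]
arr[mid]=3<6: swap arr[1],arr[1]; lo=2,mid=2 → [4,3,4,3,4,3,6,3,3,4,4]
arr[mid]=4<6: swap arr[2],arr[2]; lo=3,mid=3 → [4,3,4,3,4,3,6,3,3,4,4]
arr[mid]=3<6: swap arr[3],arr[3]; lo=4,mid=4 → [4,3,4,3,4,3,6,3,3,4,4]
arr[mid]=4<6: swap arr[4],arr[4]; lo=5,mid=5 → [4,3,4,3,4,3,6,3,3,4,4]
arr[mid]=3<6: swap arr[5],arr[5]; lo=6,mid=6 → [4,3,4,3,4,3,6,3,3,4,4]
arr[mid]=6=6: mid=7
arr[mid]=3<6: swap arr[6],arr[7]; lo=7,mid=8 → [4,3,4,3,4,3,3,6,3,4,4]
arr[mid]=3<6: swap arr[7],arr[8]; lo=8,mid=9 → [4,3,4,3,4,3,3,3,6,4,4]
arr[mid]=4<6: swap arr[8],arr[9]; lo=9,mid=10 → [4,3,4,3,4,3,3,3,4,6,4]
arr[mid]=4<6: swap arr[9],arr[10]; lo=10,mid=11 → [4,3,4,3,4,3,3,3,4,4,6]
end: lo=10, hi=10; arr = [4,3,4,3,4,3,3,3,4,4,6]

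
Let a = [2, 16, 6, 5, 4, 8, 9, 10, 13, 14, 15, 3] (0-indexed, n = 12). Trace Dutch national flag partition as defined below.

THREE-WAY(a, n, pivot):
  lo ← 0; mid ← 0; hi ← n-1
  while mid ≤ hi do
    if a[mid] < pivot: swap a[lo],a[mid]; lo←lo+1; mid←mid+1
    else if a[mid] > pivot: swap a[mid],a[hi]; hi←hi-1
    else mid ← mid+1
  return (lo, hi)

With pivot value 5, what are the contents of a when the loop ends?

[2, 3, 4, 5, 8, 9, 10, 13, 14, 15, 6, 16]

pivot = 5; lo=0, mid=0, hi=11
a[mid]=2<5: swap a[0],a[0]; lo=1,mid=1 → [2, 16, 6, 5, 4, 8, 9, 10, 13, 14, 15, 3]
a[mid]=16>5: swap a[1],a[11]; hi=10 → [2, 3, 6, 5, 4, 8, 9, 10, 13, 14, 15, 16]
a[mid]=3<5: swap a[1],a[1]; lo=2,mid=2 → [2, 3, 6, 5, 4, 8, 9, 10, 13, 14, 15, 16]
a[mid]=6>5: swap a[2],a[10]; hi=9 → [2, 3, 15, 5, 4, 8, 9, 10, 13, 14, 6, 16]
a[mid]=15>5: swap a[2],a[9]; hi=8 → [2, 3, 14, 5, 4, 8, 9, 10, 13, 15, 6, 16]
a[mid]=14>5: swap a[2],a[8]; hi=7 → [2, 3, 13, 5, 4, 8, 9, 10, 14, 15, 6, 16]
a[mid]=13>5: swap a[2],a[7]; hi=6 → [2, 3, 10, 5, 4, 8, 9, 13, 14, 15, 6, 16]
a[mid]=10>5: swap a[2],a[6]; hi=5 → [2, 3, 9, 5, 4, 8, 10, 13, 14, 15, 6, 16]
a[mid]=9>5: swap a[2],a[5]; hi=4 → [2, 3, 8, 5, 4, 9, 10, 13, 14, 15, 6, 16]
a[mid]=8>5: swap a[2],a[4]; hi=3 → [2, 3, 4, 5, 8, 9, 10, 13, 14, 15, 6, 16]
a[mid]=4<5: swap a[2],a[2]; lo=3,mid=3 → [2, 3, 4, 5, 8, 9, 10, 13, 14, 15, 6, 16]
a[mid]=5=5: mid=4
end: lo=3, hi=3; a = [2, 3, 4, 5, 8, 9, 10, 13, 14, 15, 6, 16]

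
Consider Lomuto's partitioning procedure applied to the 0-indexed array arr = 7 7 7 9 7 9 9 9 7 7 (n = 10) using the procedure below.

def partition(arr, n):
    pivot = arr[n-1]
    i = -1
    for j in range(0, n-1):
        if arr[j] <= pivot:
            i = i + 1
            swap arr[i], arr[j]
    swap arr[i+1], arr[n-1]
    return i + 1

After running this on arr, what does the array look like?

pivot = arr[9] = 7; i = -1
j=0: arr[0]=7 ≤ 7 → i=0, swap arr[0],arr[0] (no change) → 7 7 7 9 7 9 9 9 7 7
j=1: arr[1]=7 ≤ 7 → i=1, swap arr[1],arr[1] (no change) → 7 7 7 9 7 9 9 9 7 7
j=2: arr[2]=7 ≤ 7 → i=2, swap arr[2],arr[2] (no change) → 7 7 7 9 7 9 9 9 7 7
j=3: arr[3]=9 > 7 → no swap
j=4: arr[4]=7 ≤ 7 → i=3, swap arr[3],arr[4] → 7 7 7 7 9 9 9 9 7 7
j=5: arr[5]=9 > 7 → no swap
j=6: arr[6]=9 > 7 → no swap
j=7: arr[7]=9 > 7 → no swap
j=8: arr[8]=7 ≤ 7 → i=4, swap arr[4],arr[8] → 7 7 7 7 7 9 9 9 9 7
final swap arr[5],arr[9] → 7 7 7 7 7 7 9 9 9 9; return 5

7 7 7 7 7 7 9 9 9 9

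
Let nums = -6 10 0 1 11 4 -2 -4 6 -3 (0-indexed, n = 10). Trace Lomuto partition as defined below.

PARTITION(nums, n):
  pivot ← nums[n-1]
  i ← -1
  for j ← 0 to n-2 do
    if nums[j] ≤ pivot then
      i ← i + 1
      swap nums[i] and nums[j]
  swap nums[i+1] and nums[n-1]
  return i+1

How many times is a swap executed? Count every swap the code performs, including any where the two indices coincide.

pivot = nums[9] = -3; i = -1
j=0: nums[0]=-6 ≤ -3 → i=0, swap nums[0],nums[0] (no change) → -6 10 0 1 11 4 -2 -4 6 -3
j=1: nums[1]=10 > -3 → no swap
j=2: nums[2]=0 > -3 → no swap
j=3: nums[3]=1 > -3 → no swap
j=4: nums[4]=11 > -3 → no swap
j=5: nums[5]=4 > -3 → no swap
j=6: nums[6]=-2 > -3 → no swap
j=7: nums[7]=-4 ≤ -3 → i=1, swap nums[1],nums[7] → -6 -4 0 1 11 4 -2 10 6 -3
j=8: nums[8]=6 > -3 → no swap
final swap nums[2],nums[9] → -6 -4 -3 1 11 4 -2 10 6 0; return 2

3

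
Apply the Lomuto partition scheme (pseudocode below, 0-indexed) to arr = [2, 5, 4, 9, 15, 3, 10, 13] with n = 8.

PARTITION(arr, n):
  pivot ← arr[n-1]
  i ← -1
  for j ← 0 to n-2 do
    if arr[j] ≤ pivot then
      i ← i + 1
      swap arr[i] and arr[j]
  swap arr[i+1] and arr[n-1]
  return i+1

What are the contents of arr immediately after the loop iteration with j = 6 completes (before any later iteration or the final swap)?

[2, 5, 4, 9, 3, 10, 15, 13]

pivot = arr[7] = 13; i = -1
j=0: arr[0]=2 ≤ 13 → i=0, swap arr[0],arr[0] (no change) → [2, 5, 4, 9, 15, 3, 10, 13]
j=1: arr[1]=5 ≤ 13 → i=1, swap arr[1],arr[1] (no change) → [2, 5, 4, 9, 15, 3, 10, 13]
j=2: arr[2]=4 ≤ 13 → i=2, swap arr[2],arr[2] (no change) → [2, 5, 4, 9, 15, 3, 10, 13]
j=3: arr[3]=9 ≤ 13 → i=3, swap arr[3],arr[3] (no change) → [2, 5, 4, 9, 15, 3, 10, 13]
j=4: arr[4]=15 > 13 → no swap
j=5: arr[5]=3 ≤ 13 → i=4, swap arr[4],arr[5] → [2, 5, 4, 9, 3, 15, 10, 13]
j=6: arr[6]=10 ≤ 13 → i=5, swap arr[5],arr[6] → [2, 5, 4, 9, 3, 10, 15, 13]
(after j=6) arr = [2, 5, 4, 9, 3, 10, 15, 13]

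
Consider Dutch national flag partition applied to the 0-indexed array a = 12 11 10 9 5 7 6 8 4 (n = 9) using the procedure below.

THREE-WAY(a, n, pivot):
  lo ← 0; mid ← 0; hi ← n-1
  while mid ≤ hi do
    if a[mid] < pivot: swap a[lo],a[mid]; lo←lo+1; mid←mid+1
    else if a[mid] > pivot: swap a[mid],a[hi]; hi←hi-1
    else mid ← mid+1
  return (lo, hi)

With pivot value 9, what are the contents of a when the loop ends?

4 8 6 5 7 9 10 11 12

lo=0 mid=0 hi=8
12>9: swap(0,8), hi=7 ⇒ 4 11 10 9 5 7 6 8 12
4<9: swap(0,0), lo=1 mid=1 ⇒ 4 11 10 9 5 7 6 8 12
11>9: swap(1,7), hi=6 ⇒ 4 8 10 9 5 7 6 11 12
8<9: swap(1,1), lo=2 mid=2 ⇒ 4 8 10 9 5 7 6 11 12
10>9: swap(2,6), hi=5 ⇒ 4 8 6 9 5 7 10 11 12
6<9: swap(2,2), lo=3 mid=3 ⇒ 4 8 6 9 5 7 10 11 12
9=9: mid=4
5<9: swap(3,4), lo=4 mid=5 ⇒ 4 8 6 5 9 7 10 11 12
7<9: swap(4,5), lo=5 mid=6 ⇒ 4 8 6 5 7 9 10 11 12
done. lo=5 hi=5; a=4 8 6 5 7 9 10 11 12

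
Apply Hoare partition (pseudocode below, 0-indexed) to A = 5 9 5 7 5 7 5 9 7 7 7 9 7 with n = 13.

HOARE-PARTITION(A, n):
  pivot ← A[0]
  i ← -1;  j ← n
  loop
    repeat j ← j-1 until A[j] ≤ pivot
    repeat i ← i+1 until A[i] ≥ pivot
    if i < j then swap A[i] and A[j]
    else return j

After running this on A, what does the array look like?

pivot = A[0] = 5; i = -1, j = 13
j→6 (A[6]=5≤5), i→0 (A[0]=5≥5); i<j, swap → 5 9 5 7 5 7 5 9 7 7 7 9 7
j→4 (A[4]=5≤5), i→1 (A[1]=9≥5); i<j, swap → 5 5 5 7 9 7 5 9 7 7 7 9 7
j→2, i→2; i≥j, return j=2. A = 5 5 5 7 9 7 5 9 7 7 7 9 7

5 5 5 7 9 7 5 9 7 7 7 9 7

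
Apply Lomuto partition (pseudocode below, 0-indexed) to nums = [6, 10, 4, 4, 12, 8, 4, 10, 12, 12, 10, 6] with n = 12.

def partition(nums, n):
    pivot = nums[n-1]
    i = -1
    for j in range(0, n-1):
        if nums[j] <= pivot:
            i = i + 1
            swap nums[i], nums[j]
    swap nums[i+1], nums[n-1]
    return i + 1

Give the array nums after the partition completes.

pivot = nums[11] = 6; i = -1
j=0: nums[0]=6 ≤ 6 → i=0, swap nums[0],nums[0] (no change) → [6, 10, 4, 4, 12, 8, 4, 10, 12, 12, 10, 6]
j=1: nums[1]=10 > 6 → no swap
j=2: nums[2]=4 ≤ 6 → i=1, swap nums[1],nums[2] → [6, 4, 10, 4, 12, 8, 4, 10, 12, 12, 10, 6]
j=3: nums[3]=4 ≤ 6 → i=2, swap nums[2],nums[3] → [6, 4, 4, 10, 12, 8, 4, 10, 12, 12, 10, 6]
j=4: nums[4]=12 > 6 → no swap
j=5: nums[5]=8 > 6 → no swap
j=6: nums[6]=4 ≤ 6 → i=3, swap nums[3],nums[6] → [6, 4, 4, 4, 12, 8, 10, 10, 12, 12, 10, 6]
j=7: nums[7]=10 > 6 → no swap
j=8: nums[8]=12 > 6 → no swap
j=9: nums[9]=12 > 6 → no swap
j=10: nums[10]=10 > 6 → no swap
final swap nums[4],nums[11] → [6, 4, 4, 4, 6, 8, 10, 10, 12, 12, 10, 12]; return 4

[6, 4, 4, 4, 6, 8, 10, 10, 12, 12, 10, 12]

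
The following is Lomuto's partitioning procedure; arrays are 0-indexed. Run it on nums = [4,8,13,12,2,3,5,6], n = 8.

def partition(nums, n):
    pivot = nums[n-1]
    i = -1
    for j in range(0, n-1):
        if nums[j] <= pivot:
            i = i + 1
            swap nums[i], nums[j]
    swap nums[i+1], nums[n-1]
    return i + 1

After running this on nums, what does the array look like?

[4,2,3,5,6,13,12,8]

pivot = nums[7] = 6; i = -1
j=0: nums[0]=4 ≤ 6 → i=0, swap nums[0],nums[0] (no change) → [4,8,13,12,2,3,5,6]
j=1: nums[1]=8 > 6 → no swap
j=2: nums[2]=13 > 6 → no swap
j=3: nums[3]=12 > 6 → no swap
j=4: nums[4]=2 ≤ 6 → i=1, swap nums[1],nums[4] → [4,2,13,12,8,3,5,6]
j=5: nums[5]=3 ≤ 6 → i=2, swap nums[2],nums[5] → [4,2,3,12,8,13,5,6]
j=6: nums[6]=5 ≤ 6 → i=3, swap nums[3],nums[6] → [4,2,3,5,8,13,12,6]
final swap nums[4],nums[7] → [4,2,3,5,6,13,12,8]; return 4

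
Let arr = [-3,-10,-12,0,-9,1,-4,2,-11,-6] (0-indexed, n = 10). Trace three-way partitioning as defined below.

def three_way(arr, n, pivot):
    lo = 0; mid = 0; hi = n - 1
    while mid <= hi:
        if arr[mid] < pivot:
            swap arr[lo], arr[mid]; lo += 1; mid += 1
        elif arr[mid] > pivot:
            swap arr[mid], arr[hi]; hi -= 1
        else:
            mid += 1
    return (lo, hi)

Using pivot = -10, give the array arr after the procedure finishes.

lo=0 mid=0 hi=9
-3>-10: swap(0,9), hi=8 ⇒ [-6,-10,-12,0,-9,1,-4,2,-11,-3]
-6>-10: swap(0,8), hi=7 ⇒ [-11,-10,-12,0,-9,1,-4,2,-6,-3]
-11<-10: swap(0,0), lo=1 mid=1 ⇒ [-11,-10,-12,0,-9,1,-4,2,-6,-3]
-10=-10: mid=2
-12<-10: swap(1,2), lo=2 mid=3 ⇒ [-11,-12,-10,0,-9,1,-4,2,-6,-3]
0>-10: swap(3,7), hi=6 ⇒ [-11,-12,-10,2,-9,1,-4,0,-6,-3]
2>-10: swap(3,6), hi=5 ⇒ [-11,-12,-10,-4,-9,1,2,0,-6,-3]
-4>-10: swap(3,5), hi=4 ⇒ [-11,-12,-10,1,-9,-4,2,0,-6,-3]
1>-10: swap(3,4), hi=3 ⇒ [-11,-12,-10,-9,1,-4,2,0,-6,-3]
-9>-10: swap(3,3), hi=2 ⇒ [-11,-12,-10,-9,1,-4,2,0,-6,-3]
done. lo=2 hi=2; arr=[-11,-12,-10,-9,1,-4,2,0,-6,-3]

[-11,-12,-10,-9,1,-4,2,0,-6,-3]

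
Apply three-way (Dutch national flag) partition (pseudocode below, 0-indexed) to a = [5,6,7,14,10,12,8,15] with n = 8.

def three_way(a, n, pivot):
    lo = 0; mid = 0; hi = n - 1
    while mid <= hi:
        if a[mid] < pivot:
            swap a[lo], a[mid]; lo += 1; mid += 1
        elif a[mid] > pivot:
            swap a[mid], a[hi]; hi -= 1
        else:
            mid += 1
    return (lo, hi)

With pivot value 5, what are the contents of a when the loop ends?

pivot = 5; lo=0, mid=0, hi=7
a[mid]=5=5: mid=1
a[mid]=6>5: swap a[1],a[7]; hi=6 → [5,15,7,14,10,12,8,6]
a[mid]=15>5: swap a[1],a[6]; hi=5 → [5,8,7,14,10,12,15,6]
a[mid]=8>5: swap a[1],a[5]; hi=4 → [5,12,7,14,10,8,15,6]
a[mid]=12>5: swap a[1],a[4]; hi=3 → [5,10,7,14,12,8,15,6]
a[mid]=10>5: swap a[1],a[3]; hi=2 → [5,14,7,10,12,8,15,6]
a[mid]=14>5: swap a[1],a[2]; hi=1 → [5,7,14,10,12,8,15,6]
a[mid]=7>5: swap a[1],a[1]; hi=0 → [5,7,14,10,12,8,15,6]
end: lo=0, hi=0; a = [5,7,14,10,12,8,15,6]

[5,7,14,10,12,8,15,6]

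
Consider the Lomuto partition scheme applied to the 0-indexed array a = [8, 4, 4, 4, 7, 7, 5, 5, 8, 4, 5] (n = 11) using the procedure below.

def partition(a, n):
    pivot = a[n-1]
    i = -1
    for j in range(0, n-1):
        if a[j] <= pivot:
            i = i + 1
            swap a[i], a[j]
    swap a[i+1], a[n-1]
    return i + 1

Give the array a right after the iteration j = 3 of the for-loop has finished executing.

pivot = a[10] = 5; i = -1
j=0: a[0]=8 > 5 → no swap
j=1: a[1]=4 ≤ 5 → i=0, swap a[0],a[1] → [4, 8, 4, 4, 7, 7, 5, 5, 8, 4, 5]
j=2: a[2]=4 ≤ 5 → i=1, swap a[1],a[2] → [4, 4, 8, 4, 7, 7, 5, 5, 8, 4, 5]
j=3: a[3]=4 ≤ 5 → i=2, swap a[2],a[3] → [4, 4, 4, 8, 7, 7, 5, 5, 8, 4, 5]
(after j=3) a = [4, 4, 4, 8, 7, 7, 5, 5, 8, 4, 5]

[4, 4, 4, 8, 7, 7, 5, 5, 8, 4, 5]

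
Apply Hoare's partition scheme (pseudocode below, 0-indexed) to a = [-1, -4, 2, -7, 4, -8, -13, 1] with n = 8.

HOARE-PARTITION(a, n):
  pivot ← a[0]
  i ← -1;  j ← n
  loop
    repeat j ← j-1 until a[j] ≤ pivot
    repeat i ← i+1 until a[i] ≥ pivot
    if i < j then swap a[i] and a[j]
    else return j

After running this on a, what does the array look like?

pivot=-1
j stops at 6 (-13), i stops at 0 (-1); swap ⇒ [-13, -4, 2, -7, 4, -8, -1, 1]
j stops at 5 (-8), i stops at 2 (2); swap ⇒ [-13, -4, -8, -7, 4, 2, -1, 1]
j stops at 3, i stops at 4; i≥j ⇒ return 3. a=[-13, -4, -8, -7, 4, 2, -1, 1]

[-13, -4, -8, -7, 4, 2, -1, 1]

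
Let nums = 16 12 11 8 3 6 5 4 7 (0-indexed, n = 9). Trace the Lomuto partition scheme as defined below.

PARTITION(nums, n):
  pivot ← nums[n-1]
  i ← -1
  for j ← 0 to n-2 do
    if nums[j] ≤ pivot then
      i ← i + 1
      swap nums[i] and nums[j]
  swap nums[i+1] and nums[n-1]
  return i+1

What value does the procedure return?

4

pivot = nums[8] = 7; i = -1
j=0: nums[0]=16 > 7 → no swap
j=1: nums[1]=12 > 7 → no swap
j=2: nums[2]=11 > 7 → no swap
j=3: nums[3]=8 > 7 → no swap
j=4: nums[4]=3 ≤ 7 → i=0, swap nums[0],nums[4] → 3 12 11 8 16 6 5 4 7
j=5: nums[5]=6 ≤ 7 → i=1, swap nums[1],nums[5] → 3 6 11 8 16 12 5 4 7
j=6: nums[6]=5 ≤ 7 → i=2, swap nums[2],nums[6] → 3 6 5 8 16 12 11 4 7
j=7: nums[7]=4 ≤ 7 → i=3, swap nums[3],nums[7] → 3 6 5 4 16 12 11 8 7
final swap nums[4],nums[8] → 3 6 5 4 7 12 11 8 16; return 4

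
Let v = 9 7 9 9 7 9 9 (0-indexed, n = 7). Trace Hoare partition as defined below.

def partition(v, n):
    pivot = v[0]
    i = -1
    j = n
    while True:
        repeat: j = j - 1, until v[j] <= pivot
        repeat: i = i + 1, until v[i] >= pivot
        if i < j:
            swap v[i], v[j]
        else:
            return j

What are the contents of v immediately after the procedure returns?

9 7 9 7 9 9 9

pivot = v[0] = 9; i = -1, j = 7
j→6 (v[6]=9≤9), i→0 (v[0]=9≥9); i<j, swap → 9 7 9 9 7 9 9
j→5 (v[5]=9≤9), i→2 (v[2]=9≥9); i<j, swap → 9 7 9 9 7 9 9
j→4 (v[4]=7≤9), i→3 (v[3]=9≥9); i<j, swap → 9 7 9 7 9 9 9
j→3, i→4; i≥j, return j=3. v = 9 7 9 7 9 9 9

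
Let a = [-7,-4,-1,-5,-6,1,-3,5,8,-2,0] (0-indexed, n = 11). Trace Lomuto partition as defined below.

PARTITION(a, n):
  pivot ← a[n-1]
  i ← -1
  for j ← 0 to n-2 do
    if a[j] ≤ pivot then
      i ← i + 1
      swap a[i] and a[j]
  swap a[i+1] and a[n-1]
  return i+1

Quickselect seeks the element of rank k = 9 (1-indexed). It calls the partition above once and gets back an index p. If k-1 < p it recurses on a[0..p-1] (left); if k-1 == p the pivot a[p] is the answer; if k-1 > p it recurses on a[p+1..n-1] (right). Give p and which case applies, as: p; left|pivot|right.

7; right

pivot = a[10] = 0; i = -1
j=0: a[0]=-7 ≤ 0 → i=0, swap a[0],a[0] (no change) → [-7,-4,-1,-5,-6,1,-3,5,8,-2,0]
j=1: a[1]=-4 ≤ 0 → i=1, swap a[1],a[1] (no change) → [-7,-4,-1,-5,-6,1,-3,5,8,-2,0]
j=2: a[2]=-1 ≤ 0 → i=2, swap a[2],a[2] (no change) → [-7,-4,-1,-5,-6,1,-3,5,8,-2,0]
j=3: a[3]=-5 ≤ 0 → i=3, swap a[3],a[3] (no change) → [-7,-4,-1,-5,-6,1,-3,5,8,-2,0]
j=4: a[4]=-6 ≤ 0 → i=4, swap a[4],a[4] (no change) → [-7,-4,-1,-5,-6,1,-3,5,8,-2,0]
j=5: a[5]=1 > 0 → no swap
j=6: a[6]=-3 ≤ 0 → i=5, swap a[5],a[6] → [-7,-4,-1,-5,-6,-3,1,5,8,-2,0]
j=7: a[7]=5 > 0 → no swap
j=8: a[8]=8 > 0 → no swap
j=9: a[9]=-2 ≤ 0 → i=6, swap a[6],a[9] → [-7,-4,-1,-5,-6,-3,-2,5,8,1,0]
final swap a[7],a[10] → [-7,-4,-1,-5,-6,-3,-2,0,8,1,5]; return 7
p = 7; k-1 = 8 > 7 ⇒ right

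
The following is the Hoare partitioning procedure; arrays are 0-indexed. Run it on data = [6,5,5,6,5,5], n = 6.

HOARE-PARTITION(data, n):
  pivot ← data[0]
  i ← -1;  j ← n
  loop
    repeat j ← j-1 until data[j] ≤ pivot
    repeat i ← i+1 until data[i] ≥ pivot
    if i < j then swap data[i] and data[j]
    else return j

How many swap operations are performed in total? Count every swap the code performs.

pivot=6
j stops at 5 (5), i stops at 0 (6); swap ⇒ [5,5,5,6,5,6]
j stops at 4 (5), i stops at 3 (6); swap ⇒ [5,5,5,5,6,6]
j stops at 3, i stops at 4; i≥j ⇒ return 3. data=[5,5,5,5,6,6]

2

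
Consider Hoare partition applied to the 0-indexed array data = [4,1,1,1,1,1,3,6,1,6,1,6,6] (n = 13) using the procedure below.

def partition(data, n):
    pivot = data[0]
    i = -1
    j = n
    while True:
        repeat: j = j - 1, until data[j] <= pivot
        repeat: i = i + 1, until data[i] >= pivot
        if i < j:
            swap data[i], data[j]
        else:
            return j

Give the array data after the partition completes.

[1,1,1,1,1,1,3,1,6,6,4,6,6]

pivot=4
j stops at 10 (1), i stops at 0 (4); swap ⇒ [1,1,1,1,1,1,3,6,1,6,4,6,6]
j stops at 8 (1), i stops at 7 (6); swap ⇒ [1,1,1,1,1,1,3,1,6,6,4,6,6]
j stops at 7, i stops at 8; i≥j ⇒ return 7. data=[1,1,1,1,1,1,3,1,6,6,4,6,6]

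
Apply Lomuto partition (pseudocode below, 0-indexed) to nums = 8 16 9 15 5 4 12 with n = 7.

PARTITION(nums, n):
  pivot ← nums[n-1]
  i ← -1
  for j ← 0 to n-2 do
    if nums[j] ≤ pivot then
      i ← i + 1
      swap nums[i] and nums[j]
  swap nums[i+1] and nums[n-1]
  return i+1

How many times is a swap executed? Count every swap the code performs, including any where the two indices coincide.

5

pivot=12, i=-1
j=0: 8≤12, i=0, swap(0,0) ⇒ 8 16 9 15 5 4 12
j=1: 16>12, skip
j=2: 9≤12, i=1, swap(1,2) ⇒ 8 9 16 15 5 4 12
j=3: 15>12, skip
j=4: 5≤12, i=2, swap(2,4) ⇒ 8 9 5 15 16 4 12
j=5: 4≤12, i=3, swap(3,5) ⇒ 8 9 5 4 16 15 12
swap(4,6) ⇒ 8 9 5 4 12 15 16; return 4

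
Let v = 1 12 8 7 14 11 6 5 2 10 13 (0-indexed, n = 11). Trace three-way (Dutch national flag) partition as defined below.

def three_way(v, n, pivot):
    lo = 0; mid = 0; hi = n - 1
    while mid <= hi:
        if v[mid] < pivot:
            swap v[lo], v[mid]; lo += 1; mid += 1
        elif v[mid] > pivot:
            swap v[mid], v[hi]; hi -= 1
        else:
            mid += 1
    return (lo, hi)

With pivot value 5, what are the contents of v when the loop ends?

1 2 5 14 11 6 7 8 10 13 12

pivot = 5; lo=0, mid=0, hi=10
v[mid]=1<5: swap v[0],v[0]; lo=1,mid=1 → 1 12 8 7 14 11 6 5 2 10 13
v[mid]=12>5: swap v[1],v[10]; hi=9 → 1 13 8 7 14 11 6 5 2 10 12
v[mid]=13>5: swap v[1],v[9]; hi=8 → 1 10 8 7 14 11 6 5 2 13 12
v[mid]=10>5: swap v[1],v[8]; hi=7 → 1 2 8 7 14 11 6 5 10 13 12
v[mid]=2<5: swap v[1],v[1]; lo=2,mid=2 → 1 2 8 7 14 11 6 5 10 13 12
v[mid]=8>5: swap v[2],v[7]; hi=6 → 1 2 5 7 14 11 6 8 10 13 12
v[mid]=5=5: mid=3
v[mid]=7>5: swap v[3],v[6]; hi=5 → 1 2 5 6 14 11 7 8 10 13 12
v[mid]=6>5: swap v[3],v[5]; hi=4 → 1 2 5 11 14 6 7 8 10 13 12
v[mid]=11>5: swap v[3],v[4]; hi=3 → 1 2 5 14 11 6 7 8 10 13 12
v[mid]=14>5: swap v[3],v[3]; hi=2 → 1 2 5 14 11 6 7 8 10 13 12
end: lo=2, hi=2; v = 1 2 5 14 11 6 7 8 10 13 12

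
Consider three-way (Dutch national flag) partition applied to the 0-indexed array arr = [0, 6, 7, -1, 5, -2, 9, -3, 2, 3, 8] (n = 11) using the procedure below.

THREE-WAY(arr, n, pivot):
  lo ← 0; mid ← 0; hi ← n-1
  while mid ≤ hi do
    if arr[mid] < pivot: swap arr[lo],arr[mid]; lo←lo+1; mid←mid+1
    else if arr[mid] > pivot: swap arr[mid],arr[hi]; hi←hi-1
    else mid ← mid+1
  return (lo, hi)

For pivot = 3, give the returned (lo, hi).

pivot = 3; lo=0, mid=0, hi=10
arr[mid]=0<3: swap arr[0],arr[0]; lo=1,mid=1 → [0, 6, 7, -1, 5, -2, 9, -3, 2, 3, 8]
arr[mid]=6>3: swap arr[1],arr[10]; hi=9 → [0, 8, 7, -1, 5, -2, 9, -3, 2, 3, 6]
arr[mid]=8>3: swap arr[1],arr[9]; hi=8 → [0, 3, 7, -1, 5, -2, 9, -3, 2, 8, 6]
arr[mid]=3=3: mid=2
arr[mid]=7>3: swap arr[2],arr[8]; hi=7 → [0, 3, 2, -1, 5, -2, 9, -3, 7, 8, 6]
arr[mid]=2<3: swap arr[1],arr[2]; lo=2,mid=3 → [0, 2, 3, -1, 5, -2, 9, -3, 7, 8, 6]
arr[mid]=-1<3: swap arr[2],arr[3]; lo=3,mid=4 → [0, 2, -1, 3, 5, -2, 9, -3, 7, 8, 6]
arr[mid]=5>3: swap arr[4],arr[7]; hi=6 → [0, 2, -1, 3, -3, -2, 9, 5, 7, 8, 6]
arr[mid]=-3<3: swap arr[3],arr[4]; lo=4,mid=5 → [0, 2, -1, -3, 3, -2, 9, 5, 7, 8, 6]
arr[mid]=-2<3: swap arr[4],arr[5]; lo=5,mid=6 → [0, 2, -1, -3, -2, 3, 9, 5, 7, 8, 6]
arr[mid]=9>3: swap arr[6],arr[6]; hi=5 → [0, 2, -1, -3, -2, 3, 9, 5, 7, 8, 6]
end: lo=5, hi=5; arr = [0, 2, -1, -3, -2, 3, 9, 5, 7, 8, 6]

(5, 5)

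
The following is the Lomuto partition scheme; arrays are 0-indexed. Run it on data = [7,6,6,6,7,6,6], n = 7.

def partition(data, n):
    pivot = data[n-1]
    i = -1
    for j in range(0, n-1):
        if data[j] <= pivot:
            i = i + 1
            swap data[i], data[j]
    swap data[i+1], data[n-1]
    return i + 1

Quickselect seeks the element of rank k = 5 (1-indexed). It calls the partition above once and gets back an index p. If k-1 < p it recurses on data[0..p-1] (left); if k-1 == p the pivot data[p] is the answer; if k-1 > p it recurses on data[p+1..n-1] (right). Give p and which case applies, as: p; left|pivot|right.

pivot = data[6] = 6; i = -1
j=0: data[0]=7 > 6 → no swap
j=1: data[1]=6 ≤ 6 → i=0, swap data[0],data[1] → [6,7,6,6,7,6,6]
j=2: data[2]=6 ≤ 6 → i=1, swap data[1],data[2] → [6,6,7,6,7,6,6]
j=3: data[3]=6 ≤ 6 → i=2, swap data[2],data[3] → [6,6,6,7,7,6,6]
j=4: data[4]=7 > 6 → no swap
j=5: data[5]=6 ≤ 6 → i=3, swap data[3],data[5] → [6,6,6,6,7,7,6]
final swap data[4],data[6] → [6,6,6,6,6,7,7]; return 4
p = 4; k-1 = 4 == 4 ⇒ pivot

4; pivot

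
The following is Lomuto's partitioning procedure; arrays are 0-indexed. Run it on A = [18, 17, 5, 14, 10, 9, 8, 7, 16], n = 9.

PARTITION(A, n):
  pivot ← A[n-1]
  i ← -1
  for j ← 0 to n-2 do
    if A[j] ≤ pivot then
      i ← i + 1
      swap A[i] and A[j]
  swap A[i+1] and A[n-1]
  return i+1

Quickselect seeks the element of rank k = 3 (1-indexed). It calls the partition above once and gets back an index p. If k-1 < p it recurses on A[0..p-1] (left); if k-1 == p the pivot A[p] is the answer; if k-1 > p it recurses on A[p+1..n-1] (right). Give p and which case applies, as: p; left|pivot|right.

6; left

pivot = A[8] = 16; i = -1
j=0: A[0]=18 > 16 → no swap
j=1: A[1]=17 > 16 → no swap
j=2: A[2]=5 ≤ 16 → i=0, swap A[0],A[2] → [5, 17, 18, 14, 10, 9, 8, 7, 16]
j=3: A[3]=14 ≤ 16 → i=1, swap A[1],A[3] → [5, 14, 18, 17, 10, 9, 8, 7, 16]
j=4: A[4]=10 ≤ 16 → i=2, swap A[2],A[4] → [5, 14, 10, 17, 18, 9, 8, 7, 16]
j=5: A[5]=9 ≤ 16 → i=3, swap A[3],A[5] → [5, 14, 10, 9, 18, 17, 8, 7, 16]
j=6: A[6]=8 ≤ 16 → i=4, swap A[4],A[6] → [5, 14, 10, 9, 8, 17, 18, 7, 16]
j=7: A[7]=7 ≤ 16 → i=5, swap A[5],A[7] → [5, 14, 10, 9, 8, 7, 18, 17, 16]
final swap A[6],A[8] → [5, 14, 10, 9, 8, 7, 16, 17, 18]; return 6
p = 6; k-1 = 2 < 6 ⇒ left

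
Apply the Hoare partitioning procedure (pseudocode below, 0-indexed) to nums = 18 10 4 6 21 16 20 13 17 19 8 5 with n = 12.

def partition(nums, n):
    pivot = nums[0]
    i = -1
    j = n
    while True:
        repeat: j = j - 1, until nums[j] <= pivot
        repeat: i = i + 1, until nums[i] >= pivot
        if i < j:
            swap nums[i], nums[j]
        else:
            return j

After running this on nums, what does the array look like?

5 10 4 6 8 16 17 13 20 19 21 18

pivot = nums[0] = 18; i = -1, j = 12
j→11 (nums[11]=5≤18), i→0 (nums[0]=18≥18); i<j, swap → 5 10 4 6 21 16 20 13 17 19 8 18
j→10 (nums[10]=8≤18), i→4 (nums[4]=21≥18); i<j, swap → 5 10 4 6 8 16 20 13 17 19 21 18
j→8 (nums[8]=17≤18), i→6 (nums[6]=20≥18); i<j, swap → 5 10 4 6 8 16 17 13 20 19 21 18
j→7, i→8; i≥j, return j=7. nums = 5 10 4 6 8 16 17 13 20 19 21 18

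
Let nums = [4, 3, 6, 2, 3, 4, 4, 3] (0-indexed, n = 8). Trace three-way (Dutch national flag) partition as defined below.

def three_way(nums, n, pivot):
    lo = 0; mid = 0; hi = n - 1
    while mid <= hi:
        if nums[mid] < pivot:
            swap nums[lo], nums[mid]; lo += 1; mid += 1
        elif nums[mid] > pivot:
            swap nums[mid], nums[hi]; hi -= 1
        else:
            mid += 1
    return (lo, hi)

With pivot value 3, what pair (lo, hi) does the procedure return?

pivot = 3; lo=0, mid=0, hi=7
nums[mid]=4>3: swap nums[0],nums[7]; hi=6 → [3, 3, 6, 2, 3, 4, 4, 4]
nums[mid]=3=3: mid=1
nums[mid]=3=3: mid=2
nums[mid]=6>3: swap nums[2],nums[6]; hi=5 → [3, 3, 4, 2, 3, 4, 6, 4]
nums[mid]=4>3: swap nums[2],nums[5]; hi=4 → [3, 3, 4, 2, 3, 4, 6, 4]
nums[mid]=4>3: swap nums[2],nums[4]; hi=3 → [3, 3, 3, 2, 4, 4, 6, 4]
nums[mid]=3=3: mid=3
nums[mid]=2<3: swap nums[0],nums[3]; lo=1,mid=4 → [2, 3, 3, 3, 4, 4, 6, 4]
end: lo=1, hi=3; nums = [2, 3, 3, 3, 4, 4, 6, 4]

(1, 3)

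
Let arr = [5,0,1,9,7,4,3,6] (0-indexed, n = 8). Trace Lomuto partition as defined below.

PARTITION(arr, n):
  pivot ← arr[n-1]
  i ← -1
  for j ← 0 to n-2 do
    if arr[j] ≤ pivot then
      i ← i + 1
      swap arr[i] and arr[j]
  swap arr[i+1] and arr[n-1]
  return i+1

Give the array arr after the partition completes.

[5,0,1,4,3,6,7,9]

pivot = arr[7] = 6; i = -1
j=0: arr[0]=5 ≤ 6 → i=0, swap arr[0],arr[0] (no change) → [5,0,1,9,7,4,3,6]
j=1: arr[1]=0 ≤ 6 → i=1, swap arr[1],arr[1] (no change) → [5,0,1,9,7,4,3,6]
j=2: arr[2]=1 ≤ 6 → i=2, swap arr[2],arr[2] (no change) → [5,0,1,9,7,4,3,6]
j=3: arr[3]=9 > 6 → no swap
j=4: arr[4]=7 > 6 → no swap
j=5: arr[5]=4 ≤ 6 → i=3, swap arr[3],arr[5] → [5,0,1,4,7,9,3,6]
j=6: arr[6]=3 ≤ 6 → i=4, swap arr[4],arr[6] → [5,0,1,4,3,9,7,6]
final swap arr[5],arr[7] → [5,0,1,4,3,6,7,9]; return 5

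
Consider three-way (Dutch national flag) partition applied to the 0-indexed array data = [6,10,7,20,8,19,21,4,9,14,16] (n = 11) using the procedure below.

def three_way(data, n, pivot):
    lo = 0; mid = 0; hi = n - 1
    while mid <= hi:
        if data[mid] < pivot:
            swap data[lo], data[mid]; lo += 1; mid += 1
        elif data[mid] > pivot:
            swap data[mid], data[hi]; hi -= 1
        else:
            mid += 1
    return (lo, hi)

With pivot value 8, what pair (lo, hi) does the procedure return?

lo=0 mid=0 hi=10
6<8: swap(0,0), lo=1 mid=1 ⇒ [6,10,7,20,8,19,21,4,9,14,16]
10>8: swap(1,10), hi=9 ⇒ [6,16,7,20,8,19,21,4,9,14,10]
16>8: swap(1,9), hi=8 ⇒ [6,14,7,20,8,19,21,4,9,16,10]
14>8: swap(1,8), hi=7 ⇒ [6,9,7,20,8,19,21,4,14,16,10]
9>8: swap(1,7), hi=6 ⇒ [6,4,7,20,8,19,21,9,14,16,10]
4<8: swap(1,1), lo=2 mid=2 ⇒ [6,4,7,20,8,19,21,9,14,16,10]
7<8: swap(2,2), lo=3 mid=3 ⇒ [6,4,7,20,8,19,21,9,14,16,10]
20>8: swap(3,6), hi=5 ⇒ [6,4,7,21,8,19,20,9,14,16,10]
21>8: swap(3,5), hi=4 ⇒ [6,4,7,19,8,21,20,9,14,16,10]
19>8: swap(3,4), hi=3 ⇒ [6,4,7,8,19,21,20,9,14,16,10]
8=8: mid=4
done. lo=3 hi=3; data=[6,4,7,8,19,21,20,9,14,16,10]

(3, 3)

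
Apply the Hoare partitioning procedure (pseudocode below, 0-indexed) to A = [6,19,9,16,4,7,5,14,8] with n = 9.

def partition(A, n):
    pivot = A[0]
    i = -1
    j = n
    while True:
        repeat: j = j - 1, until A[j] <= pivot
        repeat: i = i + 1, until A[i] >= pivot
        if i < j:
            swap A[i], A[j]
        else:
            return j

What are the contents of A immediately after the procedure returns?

[5,4,9,16,19,7,6,14,8]

pivot = A[0] = 6; i = -1, j = 9
j→6 (A[6]=5≤6), i→0 (A[0]=6≥6); i<j, swap → [5,19,9,16,4,7,6,14,8]
j→4 (A[4]=4≤6), i→1 (A[1]=19≥6); i<j, swap → [5,4,9,16,19,7,6,14,8]
j→1, i→2; i≥j, return j=1. A = [5,4,9,16,19,7,6,14,8]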